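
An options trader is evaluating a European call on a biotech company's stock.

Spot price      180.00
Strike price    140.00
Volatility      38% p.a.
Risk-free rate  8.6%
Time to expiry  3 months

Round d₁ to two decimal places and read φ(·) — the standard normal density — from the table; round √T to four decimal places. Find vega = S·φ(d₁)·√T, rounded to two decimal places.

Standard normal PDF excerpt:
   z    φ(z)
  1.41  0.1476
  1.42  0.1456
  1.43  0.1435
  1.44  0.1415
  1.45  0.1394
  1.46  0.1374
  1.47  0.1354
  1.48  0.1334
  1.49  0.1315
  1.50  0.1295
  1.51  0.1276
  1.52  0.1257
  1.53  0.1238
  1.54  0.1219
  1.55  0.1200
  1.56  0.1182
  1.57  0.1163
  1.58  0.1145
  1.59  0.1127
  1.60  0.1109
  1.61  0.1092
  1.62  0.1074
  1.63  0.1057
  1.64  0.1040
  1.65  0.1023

11.14

σ√T = 0.38·√0.25 = 0.1900
ln(S/K) + (r + σ²/2)T = ln(180/140) + (0.086 + 0.38²/2)·0.25 = 0.2513 + 0.0396 = 0.2909
d₁ = 0.2909 / 0.1900 = 1.5309 which rounds to 1.53
√T = √0.25 = 0.5000
φ(d₁) = φ(1.53) = 0.1238
vega = S·φ(d₁)·√T = 180·0.1238·0.5000 = 11.1420
(Call and put vega coincide under Black-Scholes.)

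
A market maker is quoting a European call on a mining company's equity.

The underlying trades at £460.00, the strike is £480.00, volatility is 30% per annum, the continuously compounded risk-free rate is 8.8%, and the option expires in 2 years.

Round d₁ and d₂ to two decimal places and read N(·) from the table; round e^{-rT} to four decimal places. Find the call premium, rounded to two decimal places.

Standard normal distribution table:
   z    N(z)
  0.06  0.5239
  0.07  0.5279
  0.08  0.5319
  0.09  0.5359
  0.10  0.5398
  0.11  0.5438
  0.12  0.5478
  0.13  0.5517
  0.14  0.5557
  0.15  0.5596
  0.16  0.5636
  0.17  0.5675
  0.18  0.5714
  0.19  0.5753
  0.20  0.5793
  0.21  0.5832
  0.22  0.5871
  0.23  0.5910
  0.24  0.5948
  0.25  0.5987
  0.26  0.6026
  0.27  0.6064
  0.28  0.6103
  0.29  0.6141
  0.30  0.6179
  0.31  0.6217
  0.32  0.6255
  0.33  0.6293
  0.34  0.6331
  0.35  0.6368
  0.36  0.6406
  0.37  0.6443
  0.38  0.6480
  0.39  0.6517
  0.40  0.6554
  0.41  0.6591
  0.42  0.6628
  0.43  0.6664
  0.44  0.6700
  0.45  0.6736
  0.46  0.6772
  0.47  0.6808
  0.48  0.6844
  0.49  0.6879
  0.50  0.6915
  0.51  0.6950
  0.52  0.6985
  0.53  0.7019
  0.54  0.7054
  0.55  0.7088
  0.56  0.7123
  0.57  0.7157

σ√T = 0.3·√2 = 0.4243
ln(S/K) + (r + σ²/2)T = ln(460/480) + (0.088 + 0.3²/2)·2 = -0.0426 + 0.2660 = 0.2234
d₁ = 0.2234 / 0.4243 = 0.5267 ⇒ 0.53
d₂ = d₁ − σ√T = 0.5267 − 0.4243 = 0.1024 ⇒ 0.10
e^(−rT) = e^(−0.088·2) = 0.8386
C = 460·N(0.53) − 480·0.8386·N(0.10) = 460·0.7019 − 480·0.8386·0.5398 = 322.8740 − 217.2846 = 105.5894

£105.59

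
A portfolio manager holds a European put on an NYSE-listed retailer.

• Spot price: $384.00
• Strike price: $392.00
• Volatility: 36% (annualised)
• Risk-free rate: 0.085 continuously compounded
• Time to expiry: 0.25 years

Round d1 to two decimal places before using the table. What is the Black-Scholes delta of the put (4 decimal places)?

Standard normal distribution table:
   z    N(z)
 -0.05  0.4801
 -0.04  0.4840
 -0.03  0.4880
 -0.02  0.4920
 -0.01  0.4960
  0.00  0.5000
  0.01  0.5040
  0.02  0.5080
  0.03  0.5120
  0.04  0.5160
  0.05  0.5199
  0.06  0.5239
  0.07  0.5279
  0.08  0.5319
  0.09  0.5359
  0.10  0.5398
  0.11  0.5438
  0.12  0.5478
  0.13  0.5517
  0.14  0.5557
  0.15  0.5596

-0.4641

σ√T = 0.36·√0.25 = 0.1800
d₁ = [ln(384/392) + (0.085 + 0.36²/2)·0.25] / 0.1800 = [-0.0206 + 0.0374] / 0.1800 = 0.0935 → 0.09
N(d₁) = N(0.09) = 0.5359
Δ_put = N(d₁) − 1 = 0.5359 − 1 = -0.4641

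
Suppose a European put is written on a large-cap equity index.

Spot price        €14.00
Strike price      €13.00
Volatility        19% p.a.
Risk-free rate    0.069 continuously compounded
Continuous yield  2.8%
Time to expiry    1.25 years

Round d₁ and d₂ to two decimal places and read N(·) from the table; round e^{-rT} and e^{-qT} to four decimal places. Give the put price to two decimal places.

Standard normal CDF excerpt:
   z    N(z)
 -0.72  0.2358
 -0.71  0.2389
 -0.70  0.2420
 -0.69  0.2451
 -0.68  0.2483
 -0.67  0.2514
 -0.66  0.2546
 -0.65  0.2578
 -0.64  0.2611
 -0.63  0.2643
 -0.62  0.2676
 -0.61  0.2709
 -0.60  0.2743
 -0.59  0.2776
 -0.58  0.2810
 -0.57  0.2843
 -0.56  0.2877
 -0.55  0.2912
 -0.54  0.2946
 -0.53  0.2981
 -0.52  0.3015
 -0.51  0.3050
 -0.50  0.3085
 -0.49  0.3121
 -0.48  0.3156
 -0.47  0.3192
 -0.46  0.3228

€0.49

σ√T = 0.19·√1.25 = 0.2124
d₁ = [ln(14/13) + (0.069 − 0.028 + 0.19²/2)·1.25] / 0.2124 = [0.0741 + 0.0738] / 0.2124 = 0.6963 which rounds to 0.70
d₂ = d₁ − σ√T = 0.6963 − 0.2124 = 0.4839 which rounds to 0.48
e^(−qT) = e^(−0.028·1.25) = 0.9656;  e^(−rT) = e^(−0.069·1.25) = 0.9174
N(−d₂) = N(-0.48) = 0.3156;  N(−d₁) = N(-0.70) = 0.2420
P = 13·0.9174·0.3156 − 14·0.9656·0.2420 = 3.7639 − 3.2715 = 0.4925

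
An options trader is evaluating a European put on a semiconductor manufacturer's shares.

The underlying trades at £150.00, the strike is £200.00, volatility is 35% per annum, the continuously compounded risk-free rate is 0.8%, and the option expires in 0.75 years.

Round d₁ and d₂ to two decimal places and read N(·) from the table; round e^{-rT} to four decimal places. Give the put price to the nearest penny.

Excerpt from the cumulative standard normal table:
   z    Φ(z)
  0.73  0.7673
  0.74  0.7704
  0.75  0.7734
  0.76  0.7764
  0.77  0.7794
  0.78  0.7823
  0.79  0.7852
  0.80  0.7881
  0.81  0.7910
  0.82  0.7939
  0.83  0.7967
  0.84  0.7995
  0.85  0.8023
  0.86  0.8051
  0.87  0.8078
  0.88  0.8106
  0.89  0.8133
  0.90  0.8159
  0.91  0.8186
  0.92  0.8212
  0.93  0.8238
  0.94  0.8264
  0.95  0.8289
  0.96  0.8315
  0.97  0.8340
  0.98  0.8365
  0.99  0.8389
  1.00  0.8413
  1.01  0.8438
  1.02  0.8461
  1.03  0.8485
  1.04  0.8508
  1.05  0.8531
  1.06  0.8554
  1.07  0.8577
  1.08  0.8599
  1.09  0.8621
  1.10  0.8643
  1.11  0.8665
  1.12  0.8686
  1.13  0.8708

£53.60

σ√T = 0.35 × 0.8660 = 0.3031
d₁ = [ln(150/200) + (0.008 + 0.35²/2)·0.75] / 0.3031 = [-0.2877 + 0.0519] / 0.3031 = -0.7778 ≈ -0.78
d₂ = d₁ − σ√T = -0.7778 − 0.3031 = -1.0809 ≈ -1.08
e^(−rT) = e^(−0.008·0.75) = 0.9940
N(−d₂) = N(1.08) = 0.8599;  N(−d₁) = N(0.78) = 0.7823
P = 200·0.9940·0.8599 − 150·0.7823 = 170.9481 − 117.3450 = 53.6031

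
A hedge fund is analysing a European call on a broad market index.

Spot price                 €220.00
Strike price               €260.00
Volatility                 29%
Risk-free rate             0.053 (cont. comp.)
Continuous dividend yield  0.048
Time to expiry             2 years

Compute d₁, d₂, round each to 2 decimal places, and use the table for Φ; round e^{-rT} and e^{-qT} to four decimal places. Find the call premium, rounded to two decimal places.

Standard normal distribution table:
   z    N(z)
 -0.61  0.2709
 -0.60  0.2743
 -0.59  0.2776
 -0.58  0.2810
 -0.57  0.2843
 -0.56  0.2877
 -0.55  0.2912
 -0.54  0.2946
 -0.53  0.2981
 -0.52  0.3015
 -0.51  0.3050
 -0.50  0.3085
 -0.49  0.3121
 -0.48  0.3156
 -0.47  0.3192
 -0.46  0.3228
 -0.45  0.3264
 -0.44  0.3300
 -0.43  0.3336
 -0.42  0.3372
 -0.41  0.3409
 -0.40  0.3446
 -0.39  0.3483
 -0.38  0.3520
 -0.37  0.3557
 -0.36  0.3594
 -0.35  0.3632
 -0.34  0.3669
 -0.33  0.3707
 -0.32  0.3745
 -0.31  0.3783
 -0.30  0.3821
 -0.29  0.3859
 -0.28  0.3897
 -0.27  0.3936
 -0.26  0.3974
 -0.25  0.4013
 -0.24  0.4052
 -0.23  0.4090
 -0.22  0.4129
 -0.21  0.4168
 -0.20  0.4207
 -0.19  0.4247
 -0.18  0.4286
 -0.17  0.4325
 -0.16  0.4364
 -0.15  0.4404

€20.75

σ√T = 0.29 × 1.4142 = 0.4101
d₁ = [ln(220/260) + (0.053 − 0.048 + 0.29²/2)·2] / 0.4101 = [-0.1671 + 0.0941] / 0.4101 = -0.1779 ≈ -0.18
d₂ = d₁ − σ√T = -0.1779 − 0.4101 = -0.5880 ≈ -0.59
e^(−qT) = e^(−0.048·2) = 0.9085;  e^(−rT) = e^(−0.053·2) = 0.8994
N(d₁) = N(-0.18) = 0.4286;  N(d₂) = N(-0.59) = 0.2776
C = 220·0.9085·0.4286 − 260·0.8994·0.2776 = 85.6643 − 64.9151 = 20.7492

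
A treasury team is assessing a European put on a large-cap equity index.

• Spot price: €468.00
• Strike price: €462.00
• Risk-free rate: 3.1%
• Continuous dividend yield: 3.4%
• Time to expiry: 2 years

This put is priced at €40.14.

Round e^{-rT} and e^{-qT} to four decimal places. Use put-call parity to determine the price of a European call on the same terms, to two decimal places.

e^(−qT) = e^(−0.034·2) = 0.9343;  e^(−rT) = e^(−0.031·2) = 0.9399
Put-call parity: C − P = S·e^(−qT) − K·e^(−rT) = 468·0.9343 − 462·0.9399 = 437.2524 − 434.2338 = 3.0186
C = P + (C − P) = 40.14 + (3.0186) = 43.1586

€43.16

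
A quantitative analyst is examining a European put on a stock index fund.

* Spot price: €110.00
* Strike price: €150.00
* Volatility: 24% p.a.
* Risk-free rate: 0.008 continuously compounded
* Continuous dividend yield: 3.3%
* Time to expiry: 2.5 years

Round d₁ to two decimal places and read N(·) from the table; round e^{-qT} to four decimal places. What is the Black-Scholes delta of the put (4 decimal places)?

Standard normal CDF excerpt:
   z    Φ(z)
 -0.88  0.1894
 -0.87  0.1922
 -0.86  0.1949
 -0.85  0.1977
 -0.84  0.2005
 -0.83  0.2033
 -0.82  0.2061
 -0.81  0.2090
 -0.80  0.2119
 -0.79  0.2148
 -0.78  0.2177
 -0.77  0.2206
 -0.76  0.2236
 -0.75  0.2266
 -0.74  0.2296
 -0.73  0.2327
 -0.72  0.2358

-0.7230

σ√T = 0.24 × 1.5811 = 0.3795
d₁ = [ln(110/150) + (0.008 − 0.033 + 0.24²/2)·2.5] / 0.3795 = [-0.3102 + 0.0095] / 0.3795 = -0.7923 ⇒ -0.79
N(d₁) = N(-0.79) = 0.2148
Δ_put = exp(−qT)·(N(d₁) − 1) = 0.9208·(0.2148 − 1) = -0.7230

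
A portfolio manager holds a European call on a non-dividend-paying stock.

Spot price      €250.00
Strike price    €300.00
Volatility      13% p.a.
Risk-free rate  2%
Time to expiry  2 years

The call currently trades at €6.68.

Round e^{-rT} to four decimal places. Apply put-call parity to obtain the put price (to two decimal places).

exp(−rT) = exp(−0.02·2) = 0.9608
Put-call parity: C − P = S − K·e^(−rT) = 250 − 300·0.9608 = 250 − 288.2400 = -38.2400
P = C − (C − P) = 6.68 − (-38.2400) = 44.9200

€44.92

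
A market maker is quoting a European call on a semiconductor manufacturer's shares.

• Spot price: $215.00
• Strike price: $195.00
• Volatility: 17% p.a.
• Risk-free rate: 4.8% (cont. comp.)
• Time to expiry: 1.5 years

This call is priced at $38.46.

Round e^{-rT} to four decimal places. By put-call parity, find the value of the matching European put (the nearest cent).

$4.91

exp(−rT) = exp(−0.048·1.5) = 0.9305
Put-call parity: C − P = S − K·e^(−rT) = 215 − 195·0.9305 = 215 − 181.4475 = 33.5525
P = C − (C − P) = 38.46 − (33.5525) = 4.9075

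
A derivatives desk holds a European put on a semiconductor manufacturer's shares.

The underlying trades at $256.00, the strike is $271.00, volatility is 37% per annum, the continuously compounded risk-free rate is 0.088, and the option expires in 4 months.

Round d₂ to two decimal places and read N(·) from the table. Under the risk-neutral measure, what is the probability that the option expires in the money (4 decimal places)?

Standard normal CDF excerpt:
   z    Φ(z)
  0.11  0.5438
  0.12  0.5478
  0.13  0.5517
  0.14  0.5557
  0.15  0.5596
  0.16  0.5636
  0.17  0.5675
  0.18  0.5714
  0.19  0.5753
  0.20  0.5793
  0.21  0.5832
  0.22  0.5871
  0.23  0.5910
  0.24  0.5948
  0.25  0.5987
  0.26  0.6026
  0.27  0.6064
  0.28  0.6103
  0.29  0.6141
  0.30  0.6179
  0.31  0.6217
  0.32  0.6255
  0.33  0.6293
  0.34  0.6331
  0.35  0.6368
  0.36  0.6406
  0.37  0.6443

σ√T = 0.37·√0.3333 = 0.2136
d₁ = [ln(256/271) + (0.088 + 0.37²/2)·0.3333] / 0.2136 = [-0.0569 + 0.0521] / 0.2136 = -0.0224 → -0.02
d₂ = d₁ − σ√T = -0.0224 − 0.2136 = -0.2360 → -0.24
Pr(exercise) under Q = N(−d₂) = N(0.24) = 0.5948

0.5948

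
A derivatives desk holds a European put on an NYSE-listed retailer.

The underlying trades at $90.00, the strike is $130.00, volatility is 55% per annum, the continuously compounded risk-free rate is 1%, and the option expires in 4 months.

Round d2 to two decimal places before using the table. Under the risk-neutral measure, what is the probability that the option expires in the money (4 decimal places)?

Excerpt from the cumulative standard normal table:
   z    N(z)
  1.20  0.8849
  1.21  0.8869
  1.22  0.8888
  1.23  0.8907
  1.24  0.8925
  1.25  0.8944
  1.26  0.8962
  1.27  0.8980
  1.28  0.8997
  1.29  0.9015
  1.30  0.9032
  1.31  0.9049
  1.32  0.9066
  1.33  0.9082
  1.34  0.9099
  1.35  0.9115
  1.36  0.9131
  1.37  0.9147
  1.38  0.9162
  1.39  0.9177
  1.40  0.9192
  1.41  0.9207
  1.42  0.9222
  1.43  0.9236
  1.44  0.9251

T = 0.3333;  σ√T = 0.3175
d₁ = [ln(90/130) + (0.01 + 0.55²/2)·0.3333] / 0.3175 = [-0.3677 + 0.0538] / 0.3175 = -0.9888 ≈ -0.99
d₂ = d₁ − σ√T = -0.9888 − 0.3175 = -1.3063 ≈ -1.31
Pr(exercise) under Q = N(−d₂) = N(1.31) = 0.9049

0.9049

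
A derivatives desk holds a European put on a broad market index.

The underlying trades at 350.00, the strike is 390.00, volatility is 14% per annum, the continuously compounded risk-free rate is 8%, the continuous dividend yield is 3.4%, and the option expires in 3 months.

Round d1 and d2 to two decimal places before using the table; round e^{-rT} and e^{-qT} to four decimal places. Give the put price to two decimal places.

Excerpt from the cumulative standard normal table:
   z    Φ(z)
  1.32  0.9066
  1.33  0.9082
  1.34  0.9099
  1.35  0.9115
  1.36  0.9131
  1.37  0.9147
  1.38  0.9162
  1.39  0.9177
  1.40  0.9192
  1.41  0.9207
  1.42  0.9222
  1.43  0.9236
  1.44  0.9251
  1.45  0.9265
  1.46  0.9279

36.22

T = 0.25;  σ√T = 0.0700
ln(S/K) + (r − q + σ²/2)T = ln(350/390) + (0.08 − 0.034 + 0.14²/2)·0.25 = -0.1082 + 0.0140 = -0.0943
d₁ = -0.0943 / 0.0700 = -1.3466 → -1.35
d₂ = d₁ − σ√T = -1.3466 − 0.0700 = -1.4166 → -1.42
e^(−qT) = e^(−0.034·0.25) = 0.9915;  e^(−rT) = e^(−0.08·0.25) = 0.9802
N(−d₂) = N(1.42) = 0.9222;  N(−d₁) = N(1.35) = 0.9115
P = 390·0.9802·0.9222 − 350·0.9915·0.9115 = 352.5368 − 316.3133 = 36.2235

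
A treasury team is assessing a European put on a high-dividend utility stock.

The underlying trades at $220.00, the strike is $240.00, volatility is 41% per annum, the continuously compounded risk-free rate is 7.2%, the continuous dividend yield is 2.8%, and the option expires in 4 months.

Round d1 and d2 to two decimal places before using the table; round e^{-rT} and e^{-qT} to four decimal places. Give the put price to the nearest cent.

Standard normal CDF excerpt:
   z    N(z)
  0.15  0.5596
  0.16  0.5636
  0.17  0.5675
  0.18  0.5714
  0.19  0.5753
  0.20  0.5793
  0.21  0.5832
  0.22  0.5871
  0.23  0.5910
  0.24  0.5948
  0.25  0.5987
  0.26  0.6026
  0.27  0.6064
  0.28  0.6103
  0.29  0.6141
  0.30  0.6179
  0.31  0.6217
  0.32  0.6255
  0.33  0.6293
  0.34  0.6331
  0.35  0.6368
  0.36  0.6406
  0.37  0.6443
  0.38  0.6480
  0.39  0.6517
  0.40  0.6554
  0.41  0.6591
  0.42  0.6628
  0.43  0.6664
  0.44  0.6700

$29.91

σ√T = 0.41 × 0.5774 = 0.2367
d₁ = [ln(220/240) + (0.072 − 0.028 + ½·0.41²)·0.3333] / (σ√T) = (-0.0870 + 0.0427) / 0.2367 = -0.1873 ≈ -0.19
d₂ = -0.1873 − 0.2367 = -0.4240 ≈ -0.42
exp(−qT) = exp(−0.028·0.3333) = 0.9907;  exp(−rT) = exp(−0.072·0.3333) = 0.9763
N(−d₂) = N(0.42) = 0.6628;  N(−d₁) = N(0.19) = 0.5753
P = 240·0.9763·0.6628 − 220·0.9907·0.5753 = 155.3020 − 125.3889 = 29.9131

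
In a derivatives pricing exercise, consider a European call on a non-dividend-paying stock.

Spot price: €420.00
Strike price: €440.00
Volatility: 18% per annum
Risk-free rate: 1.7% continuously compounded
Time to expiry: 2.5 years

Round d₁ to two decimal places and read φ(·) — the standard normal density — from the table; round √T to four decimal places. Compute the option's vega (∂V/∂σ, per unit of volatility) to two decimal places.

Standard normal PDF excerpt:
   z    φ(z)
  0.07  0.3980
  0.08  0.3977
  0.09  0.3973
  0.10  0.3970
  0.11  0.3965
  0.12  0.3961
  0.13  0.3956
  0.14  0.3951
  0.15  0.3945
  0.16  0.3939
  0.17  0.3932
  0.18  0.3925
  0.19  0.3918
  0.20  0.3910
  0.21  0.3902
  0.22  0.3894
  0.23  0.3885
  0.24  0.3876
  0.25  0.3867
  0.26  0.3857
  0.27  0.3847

262.70

σ√T = 0.18 × 1.5811 = 0.2846
d₁ = [ln(420/440) + (0.017 + ½·0.18²)·2.5] / (σ√T) = (-0.0465 + 0.0830) / 0.2846 = 0.1282 → 0.13
√T = √2.5 = 1.5811
φ(d₁) = φ(0.13) = 0.3956
vega = S·φ(d₁)·√T = 420·0.3956·1.5811 = 262.7029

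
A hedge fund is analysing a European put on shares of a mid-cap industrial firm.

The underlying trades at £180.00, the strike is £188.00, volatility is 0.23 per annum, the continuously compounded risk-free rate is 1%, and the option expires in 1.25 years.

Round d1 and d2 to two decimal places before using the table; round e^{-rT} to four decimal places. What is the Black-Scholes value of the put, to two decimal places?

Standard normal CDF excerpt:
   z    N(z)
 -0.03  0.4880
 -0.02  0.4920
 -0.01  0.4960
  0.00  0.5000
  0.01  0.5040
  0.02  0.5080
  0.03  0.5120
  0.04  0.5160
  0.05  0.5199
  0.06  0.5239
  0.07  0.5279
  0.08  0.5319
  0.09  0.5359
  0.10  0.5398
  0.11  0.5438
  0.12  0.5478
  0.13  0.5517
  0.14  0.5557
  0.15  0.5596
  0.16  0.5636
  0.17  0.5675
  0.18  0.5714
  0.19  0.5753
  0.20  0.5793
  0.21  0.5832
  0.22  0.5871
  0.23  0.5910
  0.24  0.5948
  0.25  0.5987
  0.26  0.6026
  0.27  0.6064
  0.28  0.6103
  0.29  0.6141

£21.88

σ√T = 0.23 × 1.1180 = 0.2571
d₁ = [ln(180/188) + (0.01 + ½·0.23²)·1.25] / (σ√T) = (-0.0435 + 0.0456) / 0.2571 = 0.0081 → 0.01
d₂ = 0.0081 − 0.2571 = -0.2491 → -0.25
e^(−rT) = e^(−0.01·1.25) = 0.9876
N(−d₂) = N(0.25) = 0.5987;  N(−d₁) = N(-0.01) = 0.4960
P = 188·0.9876·0.5987 − 180·0.4960 = 111.1599 − 89.2800 = 21.8799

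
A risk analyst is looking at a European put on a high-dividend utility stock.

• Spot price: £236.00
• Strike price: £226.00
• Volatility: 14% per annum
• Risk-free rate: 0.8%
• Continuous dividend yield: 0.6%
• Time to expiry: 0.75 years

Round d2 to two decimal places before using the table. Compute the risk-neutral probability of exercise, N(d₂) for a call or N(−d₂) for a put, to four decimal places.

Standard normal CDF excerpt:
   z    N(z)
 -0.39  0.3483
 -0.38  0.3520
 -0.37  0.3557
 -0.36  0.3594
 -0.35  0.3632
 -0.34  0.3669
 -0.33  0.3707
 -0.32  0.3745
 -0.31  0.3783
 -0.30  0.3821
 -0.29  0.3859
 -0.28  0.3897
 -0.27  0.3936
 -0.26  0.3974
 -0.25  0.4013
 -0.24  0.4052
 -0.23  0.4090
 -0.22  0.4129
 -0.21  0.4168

0.3783

T = 0.75;  σ√T = 0.1212
d₁ = [ln(236/226) + (0.008 − 0.006 + 0.14²/2)·0.75] / 0.1212 = [0.0433 + 0.0089] / 0.1212 = 0.4301 ⇒ 0.43
d₂ = d₁ − σ√T = 0.4301 − 0.1212 = 0.3089 ⇒ 0.31
Pr(exercise) under Q = N(−d₂) = N(-0.31) = 0.3783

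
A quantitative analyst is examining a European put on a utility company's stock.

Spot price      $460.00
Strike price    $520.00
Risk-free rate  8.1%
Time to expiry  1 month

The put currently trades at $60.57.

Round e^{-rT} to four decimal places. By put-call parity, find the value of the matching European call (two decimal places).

e^(−rT) = e^(−0.081·0.08333) = 0.9933
Put-call parity: C − P = S − K·e^(−rT) = 460 − 520·0.9933 = 460 − 516.5160 = -56.5160
C = P + (C − P) = 60.57 + (-56.5160) = 4.0540

$4.05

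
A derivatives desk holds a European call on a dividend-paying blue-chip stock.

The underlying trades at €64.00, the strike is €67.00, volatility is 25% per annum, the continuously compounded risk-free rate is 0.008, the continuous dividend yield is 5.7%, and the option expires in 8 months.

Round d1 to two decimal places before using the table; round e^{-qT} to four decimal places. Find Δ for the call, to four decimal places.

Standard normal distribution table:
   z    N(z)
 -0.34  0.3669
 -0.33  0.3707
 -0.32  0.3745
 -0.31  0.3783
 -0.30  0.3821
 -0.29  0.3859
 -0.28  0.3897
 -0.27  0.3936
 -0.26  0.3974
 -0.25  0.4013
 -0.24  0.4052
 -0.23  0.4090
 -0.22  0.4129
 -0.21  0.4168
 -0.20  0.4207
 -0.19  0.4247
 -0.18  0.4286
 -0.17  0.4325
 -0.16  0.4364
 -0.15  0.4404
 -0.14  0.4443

σ√T = 0.25 × 0.8165 = 0.2041
d₁ = [ln(64/67) + (0.008 − 0.057 + 0.25²/2)·0.6667] / 0.2041 = [-0.0458 − 0.0118] / 0.2041 = -0.2824 → -0.28
N(d₁) = N(-0.28) = 0.3897
Δ_call = exp(−qT)·N(d₁) = 0.9627·0.3897 = 0.3752

0.3752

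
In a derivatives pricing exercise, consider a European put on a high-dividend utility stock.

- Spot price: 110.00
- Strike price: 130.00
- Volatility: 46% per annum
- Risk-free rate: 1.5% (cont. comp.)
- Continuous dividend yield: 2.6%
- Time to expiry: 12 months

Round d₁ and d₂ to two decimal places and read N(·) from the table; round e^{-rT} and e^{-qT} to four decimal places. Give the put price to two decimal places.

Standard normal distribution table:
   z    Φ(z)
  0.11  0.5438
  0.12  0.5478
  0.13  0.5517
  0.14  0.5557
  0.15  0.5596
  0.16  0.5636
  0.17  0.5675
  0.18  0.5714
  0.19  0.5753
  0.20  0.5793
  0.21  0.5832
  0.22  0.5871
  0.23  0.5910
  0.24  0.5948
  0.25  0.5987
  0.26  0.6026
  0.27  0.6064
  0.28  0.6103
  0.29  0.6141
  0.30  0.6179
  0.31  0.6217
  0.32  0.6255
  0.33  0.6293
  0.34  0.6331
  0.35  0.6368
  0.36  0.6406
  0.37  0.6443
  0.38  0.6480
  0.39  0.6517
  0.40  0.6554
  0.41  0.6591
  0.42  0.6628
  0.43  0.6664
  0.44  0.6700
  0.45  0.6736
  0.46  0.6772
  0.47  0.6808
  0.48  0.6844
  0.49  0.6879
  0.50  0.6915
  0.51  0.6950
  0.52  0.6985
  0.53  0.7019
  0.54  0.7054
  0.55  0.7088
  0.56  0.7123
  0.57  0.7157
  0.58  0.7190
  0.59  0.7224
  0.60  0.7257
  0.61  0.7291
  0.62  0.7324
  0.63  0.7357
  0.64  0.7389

T = 1;  σ√T = 0.4600
d₁ = [ln(110/130) + (0.015 − 0.026 + 0.46²/2)·1] / 0.4600 = [-0.1671 + 0.0948] / 0.4600 = -0.1571 which rounds to -0.16
d₂ = d₁ − σ√T = -0.1571 − 0.4600 = -0.6171 which rounds to -0.62
e^(−qT) = e^(−0.026·1) = 0.9743;  e^(−rT) = e^(−0.015·1) = 0.9851
P = 130·0.9851·N(0.62) − 110·0.9743·N(0.16) = 130·0.9851·0.7324 − 110·0.9743·0.5636 = 93.7933 − 60.4027 = 33.3906

33.39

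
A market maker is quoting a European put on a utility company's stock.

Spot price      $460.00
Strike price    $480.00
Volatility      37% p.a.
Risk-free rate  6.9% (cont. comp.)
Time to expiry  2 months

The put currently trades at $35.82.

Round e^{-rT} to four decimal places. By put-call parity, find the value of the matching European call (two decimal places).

e^(−rT) = e^(−0.069·0.1667) = 0.9886
Put-call parity: C − P = S − K·e^(−rT) = 460 − 480·0.9886 = 460 − 474.5280 = -14.5280
C = P + (C − P) = 35.82 + (-14.5280) = 21.2920

$21.29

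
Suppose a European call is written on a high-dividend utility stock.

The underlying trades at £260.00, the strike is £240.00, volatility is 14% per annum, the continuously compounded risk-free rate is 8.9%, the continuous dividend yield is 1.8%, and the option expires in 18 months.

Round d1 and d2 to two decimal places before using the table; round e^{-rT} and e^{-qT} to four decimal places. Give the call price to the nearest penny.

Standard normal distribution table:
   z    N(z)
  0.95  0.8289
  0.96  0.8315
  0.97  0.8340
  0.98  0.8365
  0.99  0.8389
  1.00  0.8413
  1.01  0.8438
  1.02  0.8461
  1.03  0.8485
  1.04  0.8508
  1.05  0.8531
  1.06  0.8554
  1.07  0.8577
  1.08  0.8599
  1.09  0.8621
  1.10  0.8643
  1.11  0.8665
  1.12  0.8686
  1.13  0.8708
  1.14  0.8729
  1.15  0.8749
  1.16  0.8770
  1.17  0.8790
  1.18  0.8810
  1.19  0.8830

£45.79

σ√T = 0.14 × 1.2247 = 0.1715
d₁ = [ln(260/240) + (0.089 − 0.018 + 0.14²/2)·1.5] / 0.1715 = [0.0800 + 0.1212] / 0.1715 = 1.1737 → 1.17
d₂ = d₁ − σ√T = 1.1737 − 0.1715 = 1.0022 → 1.00
exp(−qT) = exp(−0.018·1.5) = 0.9734;  exp(−rT) = exp(−0.089·1.5) = 0.8750
N(d₁) = N(1.17) = 0.8790;  N(d₂) = N(1.00) = 0.8413
C = 260·0.9734·0.8790 − 240·0.8750·0.8413 = 222.4608 − 176.6730 = 45.7878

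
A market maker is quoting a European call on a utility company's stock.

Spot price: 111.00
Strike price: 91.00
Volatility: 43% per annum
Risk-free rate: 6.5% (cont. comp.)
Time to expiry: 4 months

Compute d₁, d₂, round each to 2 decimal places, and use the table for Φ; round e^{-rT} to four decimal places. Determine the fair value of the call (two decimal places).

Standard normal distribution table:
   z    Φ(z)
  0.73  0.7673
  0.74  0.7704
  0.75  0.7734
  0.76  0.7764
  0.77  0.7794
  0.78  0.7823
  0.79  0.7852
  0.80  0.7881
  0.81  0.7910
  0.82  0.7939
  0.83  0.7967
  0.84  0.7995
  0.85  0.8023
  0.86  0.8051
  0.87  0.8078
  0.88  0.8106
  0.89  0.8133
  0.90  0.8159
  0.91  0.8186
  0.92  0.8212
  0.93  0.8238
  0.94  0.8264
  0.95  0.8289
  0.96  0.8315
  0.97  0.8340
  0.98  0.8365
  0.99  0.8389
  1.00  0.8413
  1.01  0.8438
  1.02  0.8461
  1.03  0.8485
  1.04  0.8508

24.52

T = 0.3333;  σ√T = 0.2483
d₁ = [ln(111/91) + (0.065 + ½·0.43²)·0.3333] / (σ√T) = (0.1987 + 0.0525) / 0.2483 = 1.0117 ≈ 1.01
d₂ = 1.0117 − 0.2483 = 0.7634 ≈ 0.76
e^(−rT) = e^(−0.065·0.3333) = 0.9786
C = 111·N(1.01) − 91·0.9786·N(0.76) = 111·0.8438 − 91·0.9786·0.7764 = 93.6618 − 69.1404 = 24.5214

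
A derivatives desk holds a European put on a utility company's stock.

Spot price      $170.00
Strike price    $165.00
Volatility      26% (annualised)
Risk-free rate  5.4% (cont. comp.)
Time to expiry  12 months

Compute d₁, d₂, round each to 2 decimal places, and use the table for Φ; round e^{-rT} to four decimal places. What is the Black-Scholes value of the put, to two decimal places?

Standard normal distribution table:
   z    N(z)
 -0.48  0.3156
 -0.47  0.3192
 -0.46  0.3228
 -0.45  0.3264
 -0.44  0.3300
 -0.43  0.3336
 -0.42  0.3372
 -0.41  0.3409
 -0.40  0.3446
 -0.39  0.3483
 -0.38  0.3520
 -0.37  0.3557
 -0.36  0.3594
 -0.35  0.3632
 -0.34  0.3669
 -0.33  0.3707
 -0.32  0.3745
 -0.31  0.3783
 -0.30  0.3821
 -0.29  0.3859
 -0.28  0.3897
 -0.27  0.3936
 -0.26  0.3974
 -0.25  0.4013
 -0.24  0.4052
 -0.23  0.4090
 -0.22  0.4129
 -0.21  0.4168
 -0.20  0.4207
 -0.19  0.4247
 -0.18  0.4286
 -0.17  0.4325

σ√T = 0.26·√1 = 0.2600
ln(S/K) + (r + σ²/2)T = ln(170/165) + (0.054 + 0.26²/2)·1 = 0.0299 + 0.0878 = 0.1177
d₁ = 0.1177 / 0.2600 = 0.4525 ⇒ 0.45
d₂ = d₁ − σ√T = 0.4525 − 0.2600 = 0.1925 ⇒ 0.19
exp(−rT) = exp(−0.054·1) = 0.9474
P = 165·0.9474·N(-0.19) − 170·N(-0.45) = 165·0.9474·0.4247 − 170·0.3264 = 66.3895 − 55.4880 = 10.9015

$10.90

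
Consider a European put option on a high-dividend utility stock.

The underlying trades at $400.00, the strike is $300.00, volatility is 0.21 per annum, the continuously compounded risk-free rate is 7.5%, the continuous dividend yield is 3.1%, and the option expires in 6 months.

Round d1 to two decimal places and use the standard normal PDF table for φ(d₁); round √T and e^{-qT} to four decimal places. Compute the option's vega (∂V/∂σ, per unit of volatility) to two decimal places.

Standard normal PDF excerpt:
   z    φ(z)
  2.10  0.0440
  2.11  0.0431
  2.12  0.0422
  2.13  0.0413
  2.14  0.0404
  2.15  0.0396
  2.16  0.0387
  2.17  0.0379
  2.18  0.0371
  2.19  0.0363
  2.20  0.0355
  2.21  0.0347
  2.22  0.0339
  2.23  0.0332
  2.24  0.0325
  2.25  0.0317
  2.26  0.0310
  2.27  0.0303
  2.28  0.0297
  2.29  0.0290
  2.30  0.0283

10.78

T = 0.5;  σ√T = 0.1485
d₁ = [ln(400/300) + (0.075 − 0.031 + 0.21²/2)·0.5] / 0.1485 = [0.2877 + 0.0330] / 0.1485 = 2.1598 ≈ 2.16
√T = √0.5 = 0.7071
φ(d₁) = φ(2.16) = 0.0387
exp(−qT) = exp(−0.031·0.5) = 0.9846
vega = S·exp(−qT)·φ(d₁)·√T = 400·0.9846·0.0387·0.7071 = 10.7773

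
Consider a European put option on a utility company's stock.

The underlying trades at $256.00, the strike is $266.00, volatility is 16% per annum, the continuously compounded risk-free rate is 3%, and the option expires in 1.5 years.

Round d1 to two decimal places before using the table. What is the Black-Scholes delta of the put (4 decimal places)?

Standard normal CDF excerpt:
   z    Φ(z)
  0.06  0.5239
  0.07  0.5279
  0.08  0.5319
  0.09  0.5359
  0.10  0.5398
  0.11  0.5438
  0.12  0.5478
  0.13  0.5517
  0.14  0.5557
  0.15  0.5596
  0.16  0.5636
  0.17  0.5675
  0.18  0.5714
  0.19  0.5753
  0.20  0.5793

-0.4483

σ√T = 0.16·√1.5 = 0.1960
ln(S/K) + (r + σ²/2)T = ln(256/266) + (0.03 + 0.16²/2)·1.5 = -0.0383 + 0.0642 = 0.0259
d₁ = 0.0259 / 0.1960 = 0.1321 → 0.13
N(d₁) = N(0.13) = 0.5517
Δ_put = N(d₁) − 1 = 0.5517 − 1 = -0.4483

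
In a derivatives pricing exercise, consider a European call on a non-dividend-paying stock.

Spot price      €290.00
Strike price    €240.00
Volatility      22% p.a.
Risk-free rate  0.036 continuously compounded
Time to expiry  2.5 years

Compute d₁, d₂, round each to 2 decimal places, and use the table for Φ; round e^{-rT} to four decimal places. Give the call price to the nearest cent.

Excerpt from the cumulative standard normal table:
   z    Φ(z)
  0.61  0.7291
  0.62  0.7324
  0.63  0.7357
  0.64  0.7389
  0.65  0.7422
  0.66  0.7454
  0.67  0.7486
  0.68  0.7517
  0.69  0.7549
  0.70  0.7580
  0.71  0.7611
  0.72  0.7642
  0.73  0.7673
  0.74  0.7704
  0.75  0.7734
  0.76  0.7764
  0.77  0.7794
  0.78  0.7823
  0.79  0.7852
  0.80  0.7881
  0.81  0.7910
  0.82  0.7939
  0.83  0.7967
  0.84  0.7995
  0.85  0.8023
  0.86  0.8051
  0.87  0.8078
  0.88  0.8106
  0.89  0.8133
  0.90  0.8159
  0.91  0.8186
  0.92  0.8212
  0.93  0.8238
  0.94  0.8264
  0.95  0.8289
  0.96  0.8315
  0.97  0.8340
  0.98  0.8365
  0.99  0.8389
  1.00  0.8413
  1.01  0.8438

σ√T = 0.22·√2.5 = 0.3479
d₁ = [ln(290/240) + (0.036 + 0.22²/2)·2.5] / 0.3479 = [0.1892 + 0.1505] / 0.3479 = 0.9767 → 0.98
d₂ = d₁ − σ√T = 0.9767 − 0.3479 = 0.6288 → 0.63
exp(−rT) = exp(−0.036·2.5) = 0.9139
N(d₁) = N(0.98) = 0.8365;  N(d₂) = N(0.63) = 0.7357
C = 290·0.8365 − 240·0.9139·0.7357 = 242.5850 − 161.3655 = 81.2195

€81.22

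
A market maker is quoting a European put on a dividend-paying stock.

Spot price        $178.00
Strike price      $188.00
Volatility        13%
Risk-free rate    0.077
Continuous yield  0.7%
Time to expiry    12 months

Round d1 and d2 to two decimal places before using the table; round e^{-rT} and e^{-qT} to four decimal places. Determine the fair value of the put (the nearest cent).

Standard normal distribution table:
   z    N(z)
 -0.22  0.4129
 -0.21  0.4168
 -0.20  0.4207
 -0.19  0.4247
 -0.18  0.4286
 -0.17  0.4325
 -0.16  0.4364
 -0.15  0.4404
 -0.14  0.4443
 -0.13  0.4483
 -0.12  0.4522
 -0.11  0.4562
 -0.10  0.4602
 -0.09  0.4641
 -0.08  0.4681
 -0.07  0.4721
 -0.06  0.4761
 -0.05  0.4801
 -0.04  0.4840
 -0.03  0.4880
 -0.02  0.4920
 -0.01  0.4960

T = 1;  σ√T = 0.1300
d₁ = [ln(178/188) + (0.077 − 0.007 + 0.13²/2)·1] / 0.1300 = [-0.0547 + 0.0784] / 0.1300 = 0.1830 → 0.18
d₂ = d₁ − σ√T = 0.1830 − 0.1300 = 0.0530 → 0.05
exp(−qT) = exp(−0.007·1) = 0.9930;  exp(−rT) = exp(−0.077·1) = 0.9259
N(−d₂) = N(-0.05) = 0.4801;  N(−d₁) = N(-0.18) = 0.4286
P = 188·0.9259·0.4801 − 178·0.9930·0.4286 = 83.5706 − 75.7568 = 7.8139

$7.81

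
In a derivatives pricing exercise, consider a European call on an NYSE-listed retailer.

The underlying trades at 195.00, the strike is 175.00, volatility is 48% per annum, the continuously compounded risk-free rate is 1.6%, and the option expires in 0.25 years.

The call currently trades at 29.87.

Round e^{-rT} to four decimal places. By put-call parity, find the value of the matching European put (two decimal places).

exp(−rT) = exp(−0.016·0.25) = 0.9960
Put-call parity: C − P = S − K·e^(−rT) = 195 − 175·0.9960 = 195 − 174.3000 = 20.7000
P = C − (C − P) = 29.87 − (20.7000) = 9.1700

9.17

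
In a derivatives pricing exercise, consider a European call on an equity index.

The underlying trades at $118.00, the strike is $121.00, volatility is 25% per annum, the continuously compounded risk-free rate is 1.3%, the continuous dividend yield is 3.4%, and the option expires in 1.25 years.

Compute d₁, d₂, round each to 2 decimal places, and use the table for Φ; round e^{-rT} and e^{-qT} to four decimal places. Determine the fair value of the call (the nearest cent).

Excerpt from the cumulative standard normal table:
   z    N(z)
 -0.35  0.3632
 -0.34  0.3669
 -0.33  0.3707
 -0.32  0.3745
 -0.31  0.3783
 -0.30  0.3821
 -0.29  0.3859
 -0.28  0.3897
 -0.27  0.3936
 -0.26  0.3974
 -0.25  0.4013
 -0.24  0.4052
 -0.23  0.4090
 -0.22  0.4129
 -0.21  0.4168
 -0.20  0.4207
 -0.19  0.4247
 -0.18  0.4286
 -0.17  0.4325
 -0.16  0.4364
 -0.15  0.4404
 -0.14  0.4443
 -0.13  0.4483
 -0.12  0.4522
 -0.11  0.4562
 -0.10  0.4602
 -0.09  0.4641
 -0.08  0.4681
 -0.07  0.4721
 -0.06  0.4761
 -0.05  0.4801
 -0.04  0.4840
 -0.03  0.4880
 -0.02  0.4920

$10.15

σ√T = 0.25 × 1.1180 = 0.2795
d₁ = [ln(118/121) + (0.013 − 0.034 + 0.25²/2)·1.25] / 0.2795 = [-0.0251 + 0.0128] / 0.2795 = -0.0440 which rounds to -0.04
d₂ = d₁ − σ√T = -0.0440 − 0.2795 = -0.3235 which rounds to -0.32
e^(−qT) = e^(−0.034·1.25) = 0.9584;  e^(−rT) = e^(−0.013·1.25) = 0.9839
C = 118·0.9584·N(-0.04) − 121·0.9839·N(-0.32) = 118·0.9584·0.4840 − 121·0.9839·0.3745 = 54.7361 − 44.5849 = 10.1512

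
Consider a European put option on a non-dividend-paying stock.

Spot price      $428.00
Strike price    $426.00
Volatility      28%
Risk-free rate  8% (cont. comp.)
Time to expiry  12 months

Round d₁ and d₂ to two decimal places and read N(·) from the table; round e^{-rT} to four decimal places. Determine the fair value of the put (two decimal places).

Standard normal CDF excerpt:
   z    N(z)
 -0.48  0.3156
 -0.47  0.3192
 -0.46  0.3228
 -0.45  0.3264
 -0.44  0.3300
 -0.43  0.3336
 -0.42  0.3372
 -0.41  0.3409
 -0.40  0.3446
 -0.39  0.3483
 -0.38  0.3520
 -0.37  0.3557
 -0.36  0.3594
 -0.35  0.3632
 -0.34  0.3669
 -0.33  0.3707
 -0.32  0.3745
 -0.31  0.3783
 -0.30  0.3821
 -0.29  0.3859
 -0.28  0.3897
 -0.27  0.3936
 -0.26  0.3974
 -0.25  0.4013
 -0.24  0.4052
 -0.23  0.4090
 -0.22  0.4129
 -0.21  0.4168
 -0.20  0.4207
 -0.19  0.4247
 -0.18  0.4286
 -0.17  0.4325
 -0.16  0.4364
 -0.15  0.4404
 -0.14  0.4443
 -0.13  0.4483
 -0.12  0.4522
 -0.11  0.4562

T = 1;  σ√T = 0.2800
d₁ = [ln(428/426) + (0.08 + 0.28²/2)·1] / 0.2800 = [0.0047 + 0.1192] / 0.2800 = 0.4424 → 0.44
d₂ = d₁ − σ√T = 0.4424 − 0.2800 = 0.1624 → 0.16
exp(−rT) = exp(−0.08·1) = 0.9231
N(−d₂) = N(-0.16) = 0.4364;  N(−d₁) = N(-0.44) = 0.3300
P = 426·0.9231·0.4364 − 428·0.3300 = 171.6102 − 141.2400 = 30.3702

$30.37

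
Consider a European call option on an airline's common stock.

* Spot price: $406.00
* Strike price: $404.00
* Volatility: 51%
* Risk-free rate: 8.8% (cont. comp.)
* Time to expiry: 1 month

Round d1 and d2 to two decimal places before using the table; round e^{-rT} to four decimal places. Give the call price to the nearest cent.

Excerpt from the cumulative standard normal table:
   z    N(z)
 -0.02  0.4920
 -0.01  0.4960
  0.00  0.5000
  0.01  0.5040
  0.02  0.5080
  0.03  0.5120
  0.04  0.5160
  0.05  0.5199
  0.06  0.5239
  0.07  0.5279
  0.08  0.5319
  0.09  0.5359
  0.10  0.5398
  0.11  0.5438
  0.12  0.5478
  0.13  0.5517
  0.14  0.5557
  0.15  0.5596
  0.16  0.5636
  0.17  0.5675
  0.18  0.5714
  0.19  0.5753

$26.69

σ√T = 0.51·√0.08333 = 0.1472
d₁ = [ln(406/404) + (0.088 + 0.51²/2)·0.08333] / 0.1472 = [0.0049 + 0.0182] / 0.1472 = 0.1570 → 0.16
d₂ = d₁ − σ√T = 0.1570 − 0.1472 = 0.0097 → 0.01
e^(−rT) = e^(−0.088·0.08333) = 0.9927
N(d₁) = N(0.16) = 0.5636;  N(d₂) = N(0.01) = 0.5040
C = 406·0.5636 − 404·0.9927·0.5040 = 228.8216 − 202.1296 = 26.6920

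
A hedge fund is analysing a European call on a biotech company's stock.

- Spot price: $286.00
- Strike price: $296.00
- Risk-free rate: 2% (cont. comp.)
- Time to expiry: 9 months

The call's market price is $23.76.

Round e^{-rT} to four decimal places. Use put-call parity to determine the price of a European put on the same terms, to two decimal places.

e^(−rT) = e^(−0.02·0.75) = 0.9851
Put-call parity: C − P = S − K·e^(−rT) = 286 − 296·0.9851 = 286 − 291.5896 = -5.5896
P = C − (C − P) = 23.76 − (-5.5896) = 29.3496

$29.35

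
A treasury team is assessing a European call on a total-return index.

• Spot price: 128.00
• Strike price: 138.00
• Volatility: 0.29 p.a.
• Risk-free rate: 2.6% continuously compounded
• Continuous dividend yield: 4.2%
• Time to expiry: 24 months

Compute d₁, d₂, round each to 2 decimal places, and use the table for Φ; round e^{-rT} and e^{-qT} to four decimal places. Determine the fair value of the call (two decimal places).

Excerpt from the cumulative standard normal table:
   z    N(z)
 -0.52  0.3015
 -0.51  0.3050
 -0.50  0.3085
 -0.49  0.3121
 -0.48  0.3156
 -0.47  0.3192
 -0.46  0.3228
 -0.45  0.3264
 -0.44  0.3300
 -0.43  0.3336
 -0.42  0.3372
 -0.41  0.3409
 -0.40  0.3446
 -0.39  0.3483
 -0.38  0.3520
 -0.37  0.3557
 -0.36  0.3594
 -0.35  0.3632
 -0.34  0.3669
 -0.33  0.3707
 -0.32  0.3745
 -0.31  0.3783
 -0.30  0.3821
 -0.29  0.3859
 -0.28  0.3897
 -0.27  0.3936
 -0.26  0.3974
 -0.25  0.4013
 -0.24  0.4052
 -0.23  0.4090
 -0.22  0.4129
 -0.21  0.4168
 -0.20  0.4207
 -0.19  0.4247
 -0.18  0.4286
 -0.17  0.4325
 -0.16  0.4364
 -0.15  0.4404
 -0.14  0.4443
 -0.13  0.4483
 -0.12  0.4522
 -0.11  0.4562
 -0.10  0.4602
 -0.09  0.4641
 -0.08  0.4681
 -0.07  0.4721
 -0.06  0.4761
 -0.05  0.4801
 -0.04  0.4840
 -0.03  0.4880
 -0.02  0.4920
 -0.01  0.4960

σ√T = 0.29·√2 = 0.4101
d₁ = [ln(128/138) + (0.026 − 0.042 + 0.29²/2)·2] / 0.4101 = [-0.0752 + 0.0521] / 0.4101 = -0.0564 ≈ -0.06
d₂ = d₁ − σ√T = -0.0564 − 0.4101 = -0.4665 ≈ -0.47
exp(−qT) = exp(−0.042·2) = 0.9194;  exp(−rT) = exp(−0.026·2) = 0.9493
N(d₁) = N(-0.06) = 0.4761;  N(d₂) = N(-0.47) = 0.3192
C = 128·0.9194·0.4761 − 138·0.9493·0.3192 = 56.0290 − 41.8163 = 14.2127

14.21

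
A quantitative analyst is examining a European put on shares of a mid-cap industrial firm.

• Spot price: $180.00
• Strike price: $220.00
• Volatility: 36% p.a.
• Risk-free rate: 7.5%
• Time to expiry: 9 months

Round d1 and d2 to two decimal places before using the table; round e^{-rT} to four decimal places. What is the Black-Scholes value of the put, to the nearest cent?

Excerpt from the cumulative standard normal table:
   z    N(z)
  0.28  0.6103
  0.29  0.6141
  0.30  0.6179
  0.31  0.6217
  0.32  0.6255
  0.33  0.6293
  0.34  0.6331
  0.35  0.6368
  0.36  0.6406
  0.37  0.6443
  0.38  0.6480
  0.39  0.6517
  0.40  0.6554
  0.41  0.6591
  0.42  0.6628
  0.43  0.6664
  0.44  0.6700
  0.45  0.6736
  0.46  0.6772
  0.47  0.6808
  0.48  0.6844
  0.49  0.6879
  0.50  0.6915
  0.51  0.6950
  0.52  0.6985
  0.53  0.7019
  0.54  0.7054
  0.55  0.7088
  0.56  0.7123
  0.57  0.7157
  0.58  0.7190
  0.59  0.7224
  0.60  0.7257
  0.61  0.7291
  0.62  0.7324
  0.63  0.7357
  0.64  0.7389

$40.41

σ√T = 0.36·√0.75 = 0.3118
d₁ = [ln(180/220) + (0.075 + 0.36²/2)·0.75] / 0.3118 = [-0.2007 + 0.1048] / 0.3118 = -0.3073 ≈ -0.31
d₂ = d₁ − σ√T = -0.3073 − 0.3118 = -0.6191 ≈ -0.62
exp(−rT) = exp(−0.075·0.75) = 0.9453
N(−d₂) = N(0.62) = 0.7324;  N(−d₁) = N(0.31) = 0.6217
P = 220·0.9453·0.7324 − 180·0.6217 = 152.3143 − 111.9060 = 40.4083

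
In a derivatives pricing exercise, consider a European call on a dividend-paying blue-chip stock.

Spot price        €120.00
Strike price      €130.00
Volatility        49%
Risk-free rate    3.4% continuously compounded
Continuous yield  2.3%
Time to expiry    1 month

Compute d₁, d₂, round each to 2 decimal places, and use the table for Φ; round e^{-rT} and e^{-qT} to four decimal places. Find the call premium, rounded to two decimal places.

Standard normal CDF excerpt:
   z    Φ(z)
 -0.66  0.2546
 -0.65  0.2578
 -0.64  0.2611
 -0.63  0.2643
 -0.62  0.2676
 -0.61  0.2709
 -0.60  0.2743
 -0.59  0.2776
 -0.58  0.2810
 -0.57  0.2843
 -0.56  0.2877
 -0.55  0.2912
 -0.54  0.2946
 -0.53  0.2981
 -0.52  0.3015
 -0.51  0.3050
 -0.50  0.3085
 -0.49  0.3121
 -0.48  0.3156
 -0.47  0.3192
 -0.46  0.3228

€3.12

σ√T = 0.49·√0.08333 = 0.1415
d₁ = [ln(120/130) + (0.034 − 0.023 + 0.49²/2)·0.08333] / 0.1415 = [-0.0800 + 0.0109] / 0.1415 = -0.4887 which rounds to -0.49
d₂ = d₁ − σ√T = -0.4887 − 0.1415 = -0.6301 which rounds to -0.63
e^(−qT) = e^(−0.023·0.08333) = 0.9981;  e^(−rT) = e^(−0.034·0.08333) = 0.9972
N(d₁) = N(-0.49) = 0.3121;  N(d₂) = N(-0.63) = 0.2643
C = 120·0.9981·0.3121 − 130·0.9972·0.2643 = 37.3808 − 34.2628 = 3.1180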